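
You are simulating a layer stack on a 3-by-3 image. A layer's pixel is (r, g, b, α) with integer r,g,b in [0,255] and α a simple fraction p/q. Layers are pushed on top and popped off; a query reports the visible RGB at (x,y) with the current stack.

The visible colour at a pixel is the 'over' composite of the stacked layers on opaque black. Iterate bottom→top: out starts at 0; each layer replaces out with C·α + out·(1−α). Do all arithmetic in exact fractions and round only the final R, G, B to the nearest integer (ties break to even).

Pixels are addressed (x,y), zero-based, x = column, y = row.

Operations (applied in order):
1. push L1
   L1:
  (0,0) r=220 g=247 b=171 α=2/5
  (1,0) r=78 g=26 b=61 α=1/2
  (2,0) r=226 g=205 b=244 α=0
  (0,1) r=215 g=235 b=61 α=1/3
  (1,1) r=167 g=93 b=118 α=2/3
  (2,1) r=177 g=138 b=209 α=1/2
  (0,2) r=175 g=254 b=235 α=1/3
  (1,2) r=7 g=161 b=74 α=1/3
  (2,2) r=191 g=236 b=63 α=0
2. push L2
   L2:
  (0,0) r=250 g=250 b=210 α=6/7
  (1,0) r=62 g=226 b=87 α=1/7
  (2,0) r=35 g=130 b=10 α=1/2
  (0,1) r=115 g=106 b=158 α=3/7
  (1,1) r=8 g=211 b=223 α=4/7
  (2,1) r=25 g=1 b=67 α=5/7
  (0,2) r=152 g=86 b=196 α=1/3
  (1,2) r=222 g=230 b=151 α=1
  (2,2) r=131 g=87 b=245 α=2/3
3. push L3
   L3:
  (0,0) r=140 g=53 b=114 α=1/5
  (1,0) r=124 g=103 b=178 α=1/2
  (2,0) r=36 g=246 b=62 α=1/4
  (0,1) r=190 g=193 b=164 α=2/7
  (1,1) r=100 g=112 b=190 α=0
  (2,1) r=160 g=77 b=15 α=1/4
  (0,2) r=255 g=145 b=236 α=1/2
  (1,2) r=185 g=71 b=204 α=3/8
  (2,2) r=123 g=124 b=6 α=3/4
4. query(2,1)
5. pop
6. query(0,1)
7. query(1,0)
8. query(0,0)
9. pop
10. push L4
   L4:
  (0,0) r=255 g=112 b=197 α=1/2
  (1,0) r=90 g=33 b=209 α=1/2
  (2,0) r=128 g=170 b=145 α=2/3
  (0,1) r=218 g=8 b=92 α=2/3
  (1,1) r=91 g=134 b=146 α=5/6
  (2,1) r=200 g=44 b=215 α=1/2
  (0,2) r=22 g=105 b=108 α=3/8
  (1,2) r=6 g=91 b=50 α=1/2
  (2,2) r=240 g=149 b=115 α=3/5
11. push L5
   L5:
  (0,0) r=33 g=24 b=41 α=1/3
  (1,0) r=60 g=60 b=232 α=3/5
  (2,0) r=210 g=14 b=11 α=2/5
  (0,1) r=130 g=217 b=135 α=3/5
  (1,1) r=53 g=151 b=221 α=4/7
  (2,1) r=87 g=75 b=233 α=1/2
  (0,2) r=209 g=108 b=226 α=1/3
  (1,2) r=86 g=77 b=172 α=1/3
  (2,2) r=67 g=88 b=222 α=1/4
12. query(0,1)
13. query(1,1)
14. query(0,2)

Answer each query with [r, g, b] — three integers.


at x=2,y=1 over L1,L2,L3:
L1 α=1/2: [177/2, 69, 209/2]
L2 α=5/7: [302/7, 143/7, 544/7]
L3 α=1/4: [1013/14, 242/7, 1737/28]
rounded: [72, 35, 62]

at x=0,y=1 over L1,L2:
+L1 (α=1/3) → [215/3, 235/3, 61/3]
+L2 (α=3/7) → [1895/21, 1894/21, 238/3]
rounded: [90, 90, 79]

query (1,0) [L1,L2] — begin 0,0,0
+L1 (α=1/2) → [39, 13, 61/2]
+L2 (α=1/7) → [296/7, 304/7, 270/7]
= [42, 43, 39]

(0,0) stack=L1,L2; from [0,0,0]:
+L1 (α=2/5) → [88, 494/5, 342/5]
+L2 (α=6/7) → [1588/7, 1142/5, 6642/35]
→ [227, 228, 190]

(0,1) stack=L1,L4,L5; from [0,0,0]:
+L1 (α=1/3) → [215/3, 235/3, 61/3]
+L4 (α=2/3) → [1523/9, 283/9, 613/9]
+L5 (α=3/5) → [6556/45, 1285/9, 4871/45]
→ [146, 143, 108]

(1,1) stack=L1,L4,L5; from [0,0,0]:
L1 α=2/3: [334/3, 62, 236/3]
L4 α=5/6: [1699/18, 122, 1213/9]
L5 α=4/7: [2971/42, 970/7, 3865/21]
rounded: [71, 139, 184]

(0,2) stack=L1,L4,L5; from [0,0,0]:
+L1 (α=1/3) → [175/3, 254/3, 235/3]
+L4 (α=3/8) → [1073/24, 2215/24, 2147/24]
+L5 (α=1/3) → [3581/36, 3511/36, 4859/36]
= [99, 98, 135]


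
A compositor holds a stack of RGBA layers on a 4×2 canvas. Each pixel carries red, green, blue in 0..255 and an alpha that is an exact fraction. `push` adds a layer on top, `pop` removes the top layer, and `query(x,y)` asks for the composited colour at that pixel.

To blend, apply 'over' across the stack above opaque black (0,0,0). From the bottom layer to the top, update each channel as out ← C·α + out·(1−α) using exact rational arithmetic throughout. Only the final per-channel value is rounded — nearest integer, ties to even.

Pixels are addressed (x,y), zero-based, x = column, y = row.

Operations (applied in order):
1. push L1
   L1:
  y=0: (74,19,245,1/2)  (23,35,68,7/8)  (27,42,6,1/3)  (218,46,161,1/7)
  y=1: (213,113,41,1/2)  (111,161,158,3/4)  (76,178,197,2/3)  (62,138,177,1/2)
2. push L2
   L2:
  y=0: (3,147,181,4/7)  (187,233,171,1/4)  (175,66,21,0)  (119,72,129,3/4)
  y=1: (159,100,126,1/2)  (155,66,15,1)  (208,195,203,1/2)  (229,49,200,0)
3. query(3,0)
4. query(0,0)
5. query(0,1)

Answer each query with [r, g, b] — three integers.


(3,0) stack=L1,L2; from [0,0,0]:
+L1 (α=1/7) → [218/7, 46/7, 23]
+L2 (α=3/4) → [2717/28, 779/14, 205/2]
= [97, 56, 102]

at x=0,y=0 over L1,L2:
L1 α=1/2: [37, 19/2, 245/2]
L2 α=4/7: [123/7, 1233/14, 2183/14]
→ [18, 88, 156]

query (0,1) [L1,L2] — begin 0,0,0
L1 α=1/2: [213/2, 113/2, 41/2]
L2 α=1/2: [531/4, 313/4, 293/4]
rounded: [133, 78, 73]


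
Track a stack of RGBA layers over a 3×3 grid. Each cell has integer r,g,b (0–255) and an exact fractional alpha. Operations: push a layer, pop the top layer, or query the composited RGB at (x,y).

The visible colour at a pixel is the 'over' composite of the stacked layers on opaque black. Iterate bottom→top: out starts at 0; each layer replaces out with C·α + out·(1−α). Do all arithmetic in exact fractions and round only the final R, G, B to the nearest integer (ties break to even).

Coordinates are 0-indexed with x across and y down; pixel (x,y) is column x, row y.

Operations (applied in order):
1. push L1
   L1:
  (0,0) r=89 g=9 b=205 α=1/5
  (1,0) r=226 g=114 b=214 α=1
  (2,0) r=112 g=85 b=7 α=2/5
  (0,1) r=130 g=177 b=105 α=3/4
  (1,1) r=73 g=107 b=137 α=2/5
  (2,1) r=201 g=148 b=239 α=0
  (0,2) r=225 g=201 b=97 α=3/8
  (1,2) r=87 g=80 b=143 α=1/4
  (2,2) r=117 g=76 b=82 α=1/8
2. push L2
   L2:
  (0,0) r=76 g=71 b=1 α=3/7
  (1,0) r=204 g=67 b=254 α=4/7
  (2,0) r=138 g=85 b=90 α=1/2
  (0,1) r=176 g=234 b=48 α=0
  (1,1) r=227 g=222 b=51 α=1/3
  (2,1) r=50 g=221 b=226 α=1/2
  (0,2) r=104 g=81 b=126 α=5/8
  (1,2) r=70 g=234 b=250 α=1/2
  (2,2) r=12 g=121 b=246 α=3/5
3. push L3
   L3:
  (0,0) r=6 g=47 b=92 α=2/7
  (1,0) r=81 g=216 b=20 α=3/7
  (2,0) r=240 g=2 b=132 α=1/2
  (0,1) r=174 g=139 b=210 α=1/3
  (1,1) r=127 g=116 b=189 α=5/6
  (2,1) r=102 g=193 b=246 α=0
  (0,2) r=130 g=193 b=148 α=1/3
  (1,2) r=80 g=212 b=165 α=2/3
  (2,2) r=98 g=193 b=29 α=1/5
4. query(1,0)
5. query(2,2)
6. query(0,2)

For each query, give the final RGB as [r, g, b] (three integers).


at x=1,y=0 over L1,L2,L3:
L1 α=1: [226, 114, 214]
L2 α=4/7: [1494/7, 610/7, 1658/7]
L3 α=3/7: [7677/49, 6976/49, 7052/49]
rounded: [157, 142, 144]

query (2,2) [L1,L2,L3] — begin 0,0,0
+L1 (α=1/8) → [117/8, 19/2, 41/4]
+L2 (α=3/5) → [261/20, 382/5, 1517/10]
+L3 (α=1/5) → [751/25, 2493/25, 3179/25]
→ [30, 100, 127]

at x=0,y=2 over L1,L2,L3:
after L1 α=3/8: [675/8, 603/8, 291/8]
after L2 α=5/8: [6185/64, 5049/64, 5913/64]
after L3 α=1/3: [10345/96, 11225/96, 10649/96]
rounded: [108, 117, 111]


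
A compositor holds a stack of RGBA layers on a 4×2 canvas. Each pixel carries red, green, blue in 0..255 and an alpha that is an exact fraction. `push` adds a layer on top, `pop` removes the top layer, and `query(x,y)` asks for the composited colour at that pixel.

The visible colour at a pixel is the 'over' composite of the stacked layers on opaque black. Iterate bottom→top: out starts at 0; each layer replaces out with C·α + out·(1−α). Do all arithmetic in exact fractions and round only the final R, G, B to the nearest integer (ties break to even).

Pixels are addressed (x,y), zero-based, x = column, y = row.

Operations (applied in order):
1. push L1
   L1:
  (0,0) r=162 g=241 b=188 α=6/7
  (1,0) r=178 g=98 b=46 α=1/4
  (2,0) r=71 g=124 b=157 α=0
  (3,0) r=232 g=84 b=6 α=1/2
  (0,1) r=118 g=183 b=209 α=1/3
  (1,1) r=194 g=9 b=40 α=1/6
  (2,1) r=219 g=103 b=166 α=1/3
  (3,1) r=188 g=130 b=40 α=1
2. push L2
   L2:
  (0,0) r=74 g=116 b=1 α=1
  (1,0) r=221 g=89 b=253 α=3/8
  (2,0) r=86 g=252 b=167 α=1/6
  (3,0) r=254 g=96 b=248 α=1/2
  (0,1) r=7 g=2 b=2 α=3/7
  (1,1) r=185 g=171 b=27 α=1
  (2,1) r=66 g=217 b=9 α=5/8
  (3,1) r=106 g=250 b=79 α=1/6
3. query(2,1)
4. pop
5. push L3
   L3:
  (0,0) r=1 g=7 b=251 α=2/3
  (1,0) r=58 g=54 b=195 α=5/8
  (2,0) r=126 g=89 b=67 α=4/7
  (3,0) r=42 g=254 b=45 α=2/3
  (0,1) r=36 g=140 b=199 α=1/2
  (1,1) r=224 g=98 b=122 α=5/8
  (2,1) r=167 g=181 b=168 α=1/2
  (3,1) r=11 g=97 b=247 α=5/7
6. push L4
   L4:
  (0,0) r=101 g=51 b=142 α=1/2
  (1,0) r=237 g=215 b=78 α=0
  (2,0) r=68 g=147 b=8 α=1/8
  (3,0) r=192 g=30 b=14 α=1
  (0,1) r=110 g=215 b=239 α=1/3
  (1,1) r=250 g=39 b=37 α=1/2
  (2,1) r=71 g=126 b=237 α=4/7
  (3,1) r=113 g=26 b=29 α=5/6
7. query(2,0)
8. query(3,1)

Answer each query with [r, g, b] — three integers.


query (2,1) [L1,L2] — begin 0,0,0
L1 α=1/3: [73, 103/3, 166/3]
L2 α=5/8: [549/8, 297/2, 211/8]
= [69, 148, 26]

query (2,0) [L1,L3,L4] — begin 0,0,0
after L1 α=0: [0, 0, 0]
after L3 α=4/7: [72, 356/7, 268/7]
after L4 α=1/8: [143/2, 503/8, 69/2]
rounded: [72, 63, 34]

query (3,1) [L1,L3,L4] — begin 0,0,0
+L1 (α=1) → [188, 130, 40]
+L3 (α=5/7) → [431/7, 745/7, 1315/7]
+L4 (α=5/6) → [731/7, 1655/42, 1165/21]
→ [104, 39, 55]


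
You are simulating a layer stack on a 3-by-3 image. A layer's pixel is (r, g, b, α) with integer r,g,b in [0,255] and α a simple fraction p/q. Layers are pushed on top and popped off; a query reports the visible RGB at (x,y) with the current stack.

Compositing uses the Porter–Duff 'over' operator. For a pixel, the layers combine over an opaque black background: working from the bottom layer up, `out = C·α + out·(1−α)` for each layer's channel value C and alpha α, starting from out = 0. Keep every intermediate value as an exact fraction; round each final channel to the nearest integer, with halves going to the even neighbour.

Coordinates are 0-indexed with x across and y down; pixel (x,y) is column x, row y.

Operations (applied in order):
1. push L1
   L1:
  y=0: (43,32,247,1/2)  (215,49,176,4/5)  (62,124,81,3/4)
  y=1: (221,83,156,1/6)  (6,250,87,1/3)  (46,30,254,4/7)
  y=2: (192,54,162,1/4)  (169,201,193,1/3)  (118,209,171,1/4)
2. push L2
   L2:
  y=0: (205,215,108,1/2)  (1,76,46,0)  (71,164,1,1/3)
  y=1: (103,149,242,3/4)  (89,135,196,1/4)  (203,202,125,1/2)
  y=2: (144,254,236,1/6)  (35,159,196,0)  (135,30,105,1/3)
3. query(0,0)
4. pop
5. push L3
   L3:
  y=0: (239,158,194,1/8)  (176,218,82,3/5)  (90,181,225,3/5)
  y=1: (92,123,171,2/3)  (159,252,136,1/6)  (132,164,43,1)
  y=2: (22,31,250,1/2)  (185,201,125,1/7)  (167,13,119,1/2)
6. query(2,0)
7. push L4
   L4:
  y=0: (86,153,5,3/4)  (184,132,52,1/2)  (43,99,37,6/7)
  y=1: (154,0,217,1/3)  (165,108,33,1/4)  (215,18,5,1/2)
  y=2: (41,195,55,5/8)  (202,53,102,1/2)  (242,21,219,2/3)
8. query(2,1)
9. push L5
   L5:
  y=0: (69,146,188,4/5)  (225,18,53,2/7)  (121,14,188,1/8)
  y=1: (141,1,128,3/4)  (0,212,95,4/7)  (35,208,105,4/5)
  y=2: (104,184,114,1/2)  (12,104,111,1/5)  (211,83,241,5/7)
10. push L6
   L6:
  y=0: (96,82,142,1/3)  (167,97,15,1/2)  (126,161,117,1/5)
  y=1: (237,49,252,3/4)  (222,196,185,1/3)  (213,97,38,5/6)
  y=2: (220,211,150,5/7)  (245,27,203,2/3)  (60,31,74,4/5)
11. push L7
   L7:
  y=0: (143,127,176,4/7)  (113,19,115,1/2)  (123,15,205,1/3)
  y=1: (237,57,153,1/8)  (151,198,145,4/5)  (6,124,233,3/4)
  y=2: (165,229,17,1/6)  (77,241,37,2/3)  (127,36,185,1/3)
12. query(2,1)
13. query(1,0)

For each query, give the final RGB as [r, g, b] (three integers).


query (0,0) [L1,L2] — begin 0,0,0
L1 α=1/2: [43/2, 16, 247/2]
L2 α=1/2: [453/4, 231/2, 463/4]
rounded: [113, 116, 116]

query (2,0) [L1,L3] — begin 0,0,0
+L1 (α=3/4) → [93/2, 93, 243/4]
+L3 (α=3/5) → [363/5, 729/5, 1593/10]
= [73, 146, 159]

query (2,1) [L1,L3,L4] — begin 0,0,0
+L1 (α=4/7) → [184/7, 120/7, 1016/7]
+L3 (α=1) → [132, 164, 43]
+L4 (α=1/2) → [347/2, 91, 24]
→ [174, 91, 24]

(2,1) stack=L1,L3,L4,L5,L6,L7; from [0,0,0]:
L1 α=4/7: [184/7, 120/7, 1016/7]
L3 α=1: [132, 164, 43]
L4 α=1/2: [347/2, 91, 24]
L5 α=4/5: [627/10, 923/5, 444/5]
L6 α=5/6: [3759/20, 558/5, 697/15]
L7 α=3/4: [4119/80, 1209/10, 5591/30]
rounded: [51, 121, 186]

query (1,0) [L1,L3,L4,L5,L6,L7] — begin 0,0,0
after L1 α=4/5: [172, 196/5, 704/5]
after L3 α=3/5: [872/5, 3662/25, 2638/25]
after L4 α=1/2: [896/5, 3481/25, 1969/25]
after L5 α=2/7: [1346/7, 523/5, 357/5]
after L6 α=1/2: [2515/14, 504/5, 216/5]
after L7 α=1/2: [4097/28, 599/10, 791/10]
→ [146, 60, 79]


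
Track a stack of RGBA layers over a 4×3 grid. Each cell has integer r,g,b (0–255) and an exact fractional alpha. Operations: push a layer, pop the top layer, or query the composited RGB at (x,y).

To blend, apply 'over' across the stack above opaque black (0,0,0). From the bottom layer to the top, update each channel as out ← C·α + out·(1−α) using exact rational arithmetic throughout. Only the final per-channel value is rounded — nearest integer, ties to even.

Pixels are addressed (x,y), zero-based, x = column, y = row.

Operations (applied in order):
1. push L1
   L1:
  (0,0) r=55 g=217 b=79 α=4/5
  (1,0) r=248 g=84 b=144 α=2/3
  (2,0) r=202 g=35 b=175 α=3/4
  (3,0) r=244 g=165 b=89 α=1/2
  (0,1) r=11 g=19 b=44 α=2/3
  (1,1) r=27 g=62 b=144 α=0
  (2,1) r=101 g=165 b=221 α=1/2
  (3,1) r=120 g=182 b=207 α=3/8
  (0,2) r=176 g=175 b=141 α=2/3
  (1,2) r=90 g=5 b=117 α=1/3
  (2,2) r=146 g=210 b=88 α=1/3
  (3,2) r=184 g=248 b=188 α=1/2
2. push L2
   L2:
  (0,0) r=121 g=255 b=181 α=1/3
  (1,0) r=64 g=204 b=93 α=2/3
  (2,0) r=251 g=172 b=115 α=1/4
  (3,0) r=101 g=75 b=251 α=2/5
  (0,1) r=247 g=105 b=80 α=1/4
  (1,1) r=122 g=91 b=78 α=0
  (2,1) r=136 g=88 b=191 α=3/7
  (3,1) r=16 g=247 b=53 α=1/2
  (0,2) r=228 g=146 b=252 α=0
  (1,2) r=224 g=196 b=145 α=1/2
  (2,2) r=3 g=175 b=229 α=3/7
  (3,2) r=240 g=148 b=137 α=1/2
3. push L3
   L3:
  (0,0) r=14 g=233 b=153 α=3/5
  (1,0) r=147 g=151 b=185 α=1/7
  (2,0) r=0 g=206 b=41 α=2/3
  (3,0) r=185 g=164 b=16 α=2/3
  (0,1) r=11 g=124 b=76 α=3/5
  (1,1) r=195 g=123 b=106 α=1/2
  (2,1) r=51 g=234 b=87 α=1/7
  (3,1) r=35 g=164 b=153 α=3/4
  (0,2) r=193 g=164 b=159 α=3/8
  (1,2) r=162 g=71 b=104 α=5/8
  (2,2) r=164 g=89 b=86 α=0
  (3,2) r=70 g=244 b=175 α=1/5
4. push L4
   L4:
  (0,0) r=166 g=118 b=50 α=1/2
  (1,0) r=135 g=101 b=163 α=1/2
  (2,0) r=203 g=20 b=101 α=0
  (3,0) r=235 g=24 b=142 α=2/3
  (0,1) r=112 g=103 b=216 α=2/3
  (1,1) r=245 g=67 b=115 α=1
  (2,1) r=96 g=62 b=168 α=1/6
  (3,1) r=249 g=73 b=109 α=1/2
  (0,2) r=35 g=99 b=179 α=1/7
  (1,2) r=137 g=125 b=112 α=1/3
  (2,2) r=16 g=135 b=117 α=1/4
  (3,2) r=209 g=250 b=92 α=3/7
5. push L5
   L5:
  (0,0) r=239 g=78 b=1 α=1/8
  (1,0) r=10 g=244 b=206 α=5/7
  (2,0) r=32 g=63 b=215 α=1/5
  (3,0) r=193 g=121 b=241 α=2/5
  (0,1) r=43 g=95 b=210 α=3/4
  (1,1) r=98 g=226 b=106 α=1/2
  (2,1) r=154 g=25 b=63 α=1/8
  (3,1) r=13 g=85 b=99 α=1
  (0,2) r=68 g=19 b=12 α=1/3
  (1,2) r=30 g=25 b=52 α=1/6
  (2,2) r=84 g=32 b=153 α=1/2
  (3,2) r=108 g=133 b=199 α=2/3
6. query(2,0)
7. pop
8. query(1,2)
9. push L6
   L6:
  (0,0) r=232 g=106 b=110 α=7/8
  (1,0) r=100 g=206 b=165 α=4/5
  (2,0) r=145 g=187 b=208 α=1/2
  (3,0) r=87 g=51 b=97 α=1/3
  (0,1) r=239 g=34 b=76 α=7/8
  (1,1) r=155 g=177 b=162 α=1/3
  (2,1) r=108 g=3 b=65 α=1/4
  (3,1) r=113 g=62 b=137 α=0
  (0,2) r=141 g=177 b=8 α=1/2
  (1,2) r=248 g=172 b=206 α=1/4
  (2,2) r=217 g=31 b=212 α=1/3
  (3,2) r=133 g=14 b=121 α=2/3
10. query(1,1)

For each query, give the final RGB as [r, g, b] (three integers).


(2,0) stack=L1,L2,L3,L4,L5; from [0,0,0]:
after L1 α=3/4: [303/2, 105/4, 525/4]
after L2 α=1/4: [1411/8, 1003/16, 2035/16]
after L3 α=2/3: [1411/24, 7595/48, 3347/48]
after L4 α=0: [1411/24, 7595/48, 3347/48]
after L5 α=1/5: [1603/30, 8351/60, 5927/60]
→ [53, 139, 99]

at x=1,y=2 over L1,L2,L3,L4:
+L1 (α=1/3) → [30, 5/3, 39]
+L2 (α=1/2) → [127, 593/6, 92]
+L3 (α=5/8) → [1191/8, 1303/16, 199/2]
+L4 (α=1/3) → [1739/12, 2303/24, 311/3]
= [145, 96, 104]

(1,1) stack=L1,L2,L3,L4,L6; from [0,0,0]:
L1 α=0: [0, 0, 0]
L2 α=0: [0, 0, 0]
L3 α=1/2: [195/2, 123/2, 53]
L4 α=1: [245, 67, 115]
L6 α=1/3: [215, 311/3, 392/3]
rounded: [215, 104, 131]


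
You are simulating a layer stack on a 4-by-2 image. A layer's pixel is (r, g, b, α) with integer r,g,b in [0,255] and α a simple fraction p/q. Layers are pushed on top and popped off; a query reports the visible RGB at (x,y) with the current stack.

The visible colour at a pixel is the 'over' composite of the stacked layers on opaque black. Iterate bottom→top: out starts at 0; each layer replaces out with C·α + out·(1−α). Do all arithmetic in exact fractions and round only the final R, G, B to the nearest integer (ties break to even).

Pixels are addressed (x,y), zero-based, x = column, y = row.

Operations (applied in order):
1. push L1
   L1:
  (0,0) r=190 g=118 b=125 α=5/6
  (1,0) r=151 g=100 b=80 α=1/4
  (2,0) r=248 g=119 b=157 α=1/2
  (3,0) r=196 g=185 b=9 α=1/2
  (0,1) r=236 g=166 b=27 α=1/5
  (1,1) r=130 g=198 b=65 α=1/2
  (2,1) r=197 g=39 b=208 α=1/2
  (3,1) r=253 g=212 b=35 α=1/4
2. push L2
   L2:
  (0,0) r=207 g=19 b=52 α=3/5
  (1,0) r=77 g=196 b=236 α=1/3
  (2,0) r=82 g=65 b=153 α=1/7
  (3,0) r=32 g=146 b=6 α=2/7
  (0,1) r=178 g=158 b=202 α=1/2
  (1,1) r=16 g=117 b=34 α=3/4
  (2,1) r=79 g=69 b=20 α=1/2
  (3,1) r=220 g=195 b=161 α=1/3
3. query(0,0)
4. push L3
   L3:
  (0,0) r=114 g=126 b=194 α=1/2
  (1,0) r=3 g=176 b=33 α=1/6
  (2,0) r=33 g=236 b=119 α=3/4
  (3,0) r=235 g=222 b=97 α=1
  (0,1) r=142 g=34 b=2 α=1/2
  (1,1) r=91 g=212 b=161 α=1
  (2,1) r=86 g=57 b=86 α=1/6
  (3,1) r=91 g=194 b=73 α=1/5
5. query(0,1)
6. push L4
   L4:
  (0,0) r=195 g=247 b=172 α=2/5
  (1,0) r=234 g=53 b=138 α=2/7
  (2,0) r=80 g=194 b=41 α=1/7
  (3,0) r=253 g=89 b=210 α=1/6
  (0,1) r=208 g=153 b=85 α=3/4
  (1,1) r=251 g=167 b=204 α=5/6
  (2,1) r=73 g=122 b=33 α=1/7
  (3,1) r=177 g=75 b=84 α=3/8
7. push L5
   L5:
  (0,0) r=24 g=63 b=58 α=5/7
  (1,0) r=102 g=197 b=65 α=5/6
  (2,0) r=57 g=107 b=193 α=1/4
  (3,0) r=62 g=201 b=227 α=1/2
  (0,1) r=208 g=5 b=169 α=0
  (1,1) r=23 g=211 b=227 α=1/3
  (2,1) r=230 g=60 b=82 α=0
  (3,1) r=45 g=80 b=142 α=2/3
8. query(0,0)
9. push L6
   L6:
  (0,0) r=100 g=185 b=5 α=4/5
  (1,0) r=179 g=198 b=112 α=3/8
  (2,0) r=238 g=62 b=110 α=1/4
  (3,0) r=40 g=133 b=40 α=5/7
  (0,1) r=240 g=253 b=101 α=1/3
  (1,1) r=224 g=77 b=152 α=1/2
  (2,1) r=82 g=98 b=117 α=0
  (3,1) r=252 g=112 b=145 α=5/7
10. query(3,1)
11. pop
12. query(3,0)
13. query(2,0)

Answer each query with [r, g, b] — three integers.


(0,0) stack=L1,L2; from [0,0,0]:
+L1 (α=5/6) → [475/3, 295/3, 625/6]
+L2 (α=3/5) → [2813/15, 761/15, 1093/15]
→ [188, 51, 73]

at x=0,y=1 over L1,L2,L3:
L1 α=1/5: [236/5, 166/5, 27/5]
L2 α=1/2: [563/5, 478/5, 1037/10]
L3 α=1/2: [1273/10, 324/5, 1057/20]
rounded: [127, 65, 53]

at x=0,y=0 over L1,L2,L3,L4,L5:
after L1 α=5/6: [475/3, 295/3, 625/6]
after L2 α=3/5: [2813/15, 761/15, 1093/15]
after L3 α=1/2: [4523/30, 2651/30, 4003/30]
after L4 α=2/5: [8423/50, 7591/50, 7443/50]
after L5 α=5/7: [11423/175, 15466/175, 2099/25]
→ [65, 88, 84]

query (3,1) [L1,L2,L3,L4,L5,L6] — begin 0,0,0
L1 α=1/4: [253/4, 53, 35/4]
L2 α=1/3: [231/2, 301/3, 119/2]
L3 α=1/5: [553/5, 1786/15, 311/5]
L4 α=3/8: [271/2, 2461/24, 563/8]
L5 α=2/3: [451/6, 6301/72, 945/8]
L6 α=5/7: [4231/21, 26461/252, 3845/28]
rounded: [201, 105, 137]

query (3,0) [L1,L2,L3,L4,L5] — begin 0,0,0
+L1 (α=1/2) → [98, 185/2, 9/2]
+L2 (α=2/7) → [554/7, 1509/14, 69/14]
+L3 (α=1) → [235, 222, 97]
+L4 (α=1/6) → [238, 1199/6, 695/6]
+L5 (α=1/2) → [150, 2405/12, 2057/12]
rounded: [150, 200, 171]

query (2,0) [L1,L2,L3,L4,L5] — begin 0,0,0
L1 α=1/2: [124, 119/2, 157/2]
L2 α=1/7: [118, 422/7, 624/7]
L3 α=3/4: [217/4, 2689/14, 3123/28]
L4 α=1/7: [811/14, 9425/49, 9943/98]
L5 α=1/4: [3231/56, 16759/98, 48743/392]
rounded: [58, 171, 124]


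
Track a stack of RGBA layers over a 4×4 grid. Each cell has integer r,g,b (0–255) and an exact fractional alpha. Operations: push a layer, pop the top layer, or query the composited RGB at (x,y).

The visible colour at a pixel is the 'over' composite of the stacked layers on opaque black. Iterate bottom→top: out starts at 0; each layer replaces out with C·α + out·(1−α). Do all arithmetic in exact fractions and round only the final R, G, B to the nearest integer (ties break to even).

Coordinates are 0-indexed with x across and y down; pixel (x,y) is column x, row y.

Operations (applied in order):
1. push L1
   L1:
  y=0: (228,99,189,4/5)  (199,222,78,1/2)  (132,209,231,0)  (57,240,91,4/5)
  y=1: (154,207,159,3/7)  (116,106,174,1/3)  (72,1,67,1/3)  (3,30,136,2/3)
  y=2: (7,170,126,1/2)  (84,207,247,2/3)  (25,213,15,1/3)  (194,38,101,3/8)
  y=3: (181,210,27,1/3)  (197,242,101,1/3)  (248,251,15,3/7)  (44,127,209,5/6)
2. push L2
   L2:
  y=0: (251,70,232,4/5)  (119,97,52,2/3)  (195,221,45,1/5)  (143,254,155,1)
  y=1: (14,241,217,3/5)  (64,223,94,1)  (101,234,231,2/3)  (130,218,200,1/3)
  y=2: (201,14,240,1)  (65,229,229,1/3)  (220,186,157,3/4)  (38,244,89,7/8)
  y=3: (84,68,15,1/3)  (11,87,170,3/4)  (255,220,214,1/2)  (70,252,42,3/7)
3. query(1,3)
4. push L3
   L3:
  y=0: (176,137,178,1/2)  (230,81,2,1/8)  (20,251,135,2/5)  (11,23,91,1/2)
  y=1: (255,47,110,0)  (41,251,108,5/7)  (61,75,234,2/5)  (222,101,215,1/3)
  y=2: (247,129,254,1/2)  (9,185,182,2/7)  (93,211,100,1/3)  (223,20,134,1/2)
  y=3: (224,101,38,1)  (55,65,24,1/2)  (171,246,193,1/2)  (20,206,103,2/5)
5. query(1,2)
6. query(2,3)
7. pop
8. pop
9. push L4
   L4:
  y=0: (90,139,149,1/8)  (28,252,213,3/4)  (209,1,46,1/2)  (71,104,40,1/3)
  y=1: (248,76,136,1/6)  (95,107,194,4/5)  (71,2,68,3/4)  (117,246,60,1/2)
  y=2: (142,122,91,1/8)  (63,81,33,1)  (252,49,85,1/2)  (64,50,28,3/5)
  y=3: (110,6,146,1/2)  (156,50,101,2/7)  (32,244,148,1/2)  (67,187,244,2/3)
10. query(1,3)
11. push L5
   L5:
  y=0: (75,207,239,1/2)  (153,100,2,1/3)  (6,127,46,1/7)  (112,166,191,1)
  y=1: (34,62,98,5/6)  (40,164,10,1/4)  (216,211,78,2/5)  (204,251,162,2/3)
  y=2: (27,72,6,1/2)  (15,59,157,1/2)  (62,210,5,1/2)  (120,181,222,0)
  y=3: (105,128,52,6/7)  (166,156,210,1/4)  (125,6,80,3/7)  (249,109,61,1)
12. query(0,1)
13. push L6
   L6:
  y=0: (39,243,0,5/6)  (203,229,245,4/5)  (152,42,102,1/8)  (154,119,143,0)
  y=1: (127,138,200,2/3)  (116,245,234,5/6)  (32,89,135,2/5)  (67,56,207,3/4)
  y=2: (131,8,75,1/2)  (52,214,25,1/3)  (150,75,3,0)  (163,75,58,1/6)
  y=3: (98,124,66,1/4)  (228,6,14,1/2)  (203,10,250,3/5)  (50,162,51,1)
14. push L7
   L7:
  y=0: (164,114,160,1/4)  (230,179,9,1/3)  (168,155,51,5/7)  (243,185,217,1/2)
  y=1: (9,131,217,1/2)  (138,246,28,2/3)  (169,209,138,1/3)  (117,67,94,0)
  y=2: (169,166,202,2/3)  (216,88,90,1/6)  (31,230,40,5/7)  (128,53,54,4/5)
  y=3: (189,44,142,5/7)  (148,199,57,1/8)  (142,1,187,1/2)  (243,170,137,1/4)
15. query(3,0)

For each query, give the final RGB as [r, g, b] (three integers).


query (1,3) [L1,L2] — begin 0,0,0
after L1 α=1/3: [197/3, 242/3, 101/3]
after L2 α=3/4: [74/3, 1025/12, 1631/12]
→ [25, 85, 136]

(1,2) stack=L1,L2,L3; from [0,0,0]:
+L1 (α=2/3) → [56, 138, 494/3]
+L2 (α=1/3) → [59, 505/3, 1675/9]
+L3 (α=2/7) → [313/7, 3635/21, 11651/63]
= [45, 173, 185]

query (2,3) [L1,L2,L3] — begin 0,0,0
+L1 (α=3/7) → [744/7, 753/7, 45/7]
+L2 (α=1/2) → [2529/14, 2293/14, 1543/14]
+L3 (α=1/2) → [4923/28, 5737/28, 4245/28]
rounded: [176, 205, 152]

(1,3) stack=L1,L4; from [0,0,0]:
after L1 α=1/3: [197/3, 242/3, 101/3]
after L4 α=2/7: [1921/21, 1510/21, 1111/21]
= [91, 72, 53]

at x=0,y=1 over L1,L4,L5:
after L1 α=3/7: [66, 621/7, 477/7]
after L4 α=1/6: [289/3, 3637/42, 3337/42]
after L5 α=5/6: [799/18, 16657/252, 23917/252]
→ [44, 66, 95]

query (3,0) [L1,L4,L5,L6,L7] — begin 0,0,0
after L1 α=4/5: [228/5, 192, 364/5]
after L4 α=1/3: [811/15, 488/3, 928/15]
after L5 α=1: [112, 166, 191]
after L6 α=0: [112, 166, 191]
after L7 α=1/2: [355/2, 351/2, 204]
rounded: [178, 176, 204]


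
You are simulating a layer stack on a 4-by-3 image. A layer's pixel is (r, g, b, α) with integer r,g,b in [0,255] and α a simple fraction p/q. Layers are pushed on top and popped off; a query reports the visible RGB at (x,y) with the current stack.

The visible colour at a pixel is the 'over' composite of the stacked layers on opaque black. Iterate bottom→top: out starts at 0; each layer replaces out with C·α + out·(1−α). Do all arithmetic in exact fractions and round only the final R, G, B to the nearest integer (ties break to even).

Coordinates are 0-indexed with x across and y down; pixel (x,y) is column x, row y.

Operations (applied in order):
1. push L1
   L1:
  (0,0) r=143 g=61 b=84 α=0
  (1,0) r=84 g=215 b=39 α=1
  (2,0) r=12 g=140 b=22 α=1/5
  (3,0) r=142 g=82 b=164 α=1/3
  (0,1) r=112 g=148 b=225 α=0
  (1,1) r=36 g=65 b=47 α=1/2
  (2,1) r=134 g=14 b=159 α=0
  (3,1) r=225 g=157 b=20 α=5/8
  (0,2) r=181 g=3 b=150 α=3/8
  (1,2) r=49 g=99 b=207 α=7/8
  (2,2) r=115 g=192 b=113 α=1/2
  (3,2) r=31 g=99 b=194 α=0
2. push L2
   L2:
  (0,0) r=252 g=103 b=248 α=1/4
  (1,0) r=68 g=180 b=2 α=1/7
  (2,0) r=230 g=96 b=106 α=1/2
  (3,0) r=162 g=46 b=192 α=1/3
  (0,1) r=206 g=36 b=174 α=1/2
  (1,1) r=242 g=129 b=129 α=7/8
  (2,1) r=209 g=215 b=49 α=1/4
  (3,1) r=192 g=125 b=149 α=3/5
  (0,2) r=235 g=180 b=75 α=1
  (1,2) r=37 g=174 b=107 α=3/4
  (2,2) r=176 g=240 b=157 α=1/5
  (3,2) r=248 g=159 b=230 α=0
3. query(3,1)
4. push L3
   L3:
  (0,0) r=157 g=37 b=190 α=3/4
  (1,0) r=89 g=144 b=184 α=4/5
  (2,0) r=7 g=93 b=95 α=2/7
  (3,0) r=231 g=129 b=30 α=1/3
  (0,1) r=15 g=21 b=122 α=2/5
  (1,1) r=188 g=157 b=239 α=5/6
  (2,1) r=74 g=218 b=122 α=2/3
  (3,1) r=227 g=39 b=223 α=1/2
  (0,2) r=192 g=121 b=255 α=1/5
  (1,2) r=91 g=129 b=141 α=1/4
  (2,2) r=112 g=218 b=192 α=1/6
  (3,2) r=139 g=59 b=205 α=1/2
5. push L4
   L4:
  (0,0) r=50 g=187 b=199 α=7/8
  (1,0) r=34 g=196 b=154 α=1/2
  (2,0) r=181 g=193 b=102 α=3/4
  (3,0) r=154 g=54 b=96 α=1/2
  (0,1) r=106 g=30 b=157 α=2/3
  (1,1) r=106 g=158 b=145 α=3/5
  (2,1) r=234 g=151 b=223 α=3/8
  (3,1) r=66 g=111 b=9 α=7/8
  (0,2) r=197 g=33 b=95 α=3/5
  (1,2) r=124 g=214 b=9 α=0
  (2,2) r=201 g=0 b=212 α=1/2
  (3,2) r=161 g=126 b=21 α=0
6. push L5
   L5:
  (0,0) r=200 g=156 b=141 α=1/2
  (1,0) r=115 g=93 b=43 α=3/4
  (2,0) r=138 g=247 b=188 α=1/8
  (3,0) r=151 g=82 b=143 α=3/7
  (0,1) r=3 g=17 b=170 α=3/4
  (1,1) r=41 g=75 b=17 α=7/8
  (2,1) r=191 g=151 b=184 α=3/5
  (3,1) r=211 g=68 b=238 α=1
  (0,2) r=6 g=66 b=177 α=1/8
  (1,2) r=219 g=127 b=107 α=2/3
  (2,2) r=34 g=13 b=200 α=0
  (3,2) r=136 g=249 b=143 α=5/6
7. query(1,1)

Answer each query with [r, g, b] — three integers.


at x=3,y=1 over L1,L2:
L1 α=5/8: [1125/8, 785/8, 25/2]
L2 α=3/5: [3429/20, 457/4, 472/5]
→ [171, 114, 94]

query (1,1) [L1,L2,L3,L4,L5] — begin 0,0,0
after L1 α=1/2: [18, 65/2, 47/2]
after L2 α=7/8: [214, 1871/16, 1853/16]
after L3 α=5/6: [577/3, 14431/96, 6991/32]
after L4 α=3/5: [2108/15, 37183/240, 13951/80]
after L5 α=7/8: [6413/120, 163183/1920, 23471/640]
= [53, 85, 37]


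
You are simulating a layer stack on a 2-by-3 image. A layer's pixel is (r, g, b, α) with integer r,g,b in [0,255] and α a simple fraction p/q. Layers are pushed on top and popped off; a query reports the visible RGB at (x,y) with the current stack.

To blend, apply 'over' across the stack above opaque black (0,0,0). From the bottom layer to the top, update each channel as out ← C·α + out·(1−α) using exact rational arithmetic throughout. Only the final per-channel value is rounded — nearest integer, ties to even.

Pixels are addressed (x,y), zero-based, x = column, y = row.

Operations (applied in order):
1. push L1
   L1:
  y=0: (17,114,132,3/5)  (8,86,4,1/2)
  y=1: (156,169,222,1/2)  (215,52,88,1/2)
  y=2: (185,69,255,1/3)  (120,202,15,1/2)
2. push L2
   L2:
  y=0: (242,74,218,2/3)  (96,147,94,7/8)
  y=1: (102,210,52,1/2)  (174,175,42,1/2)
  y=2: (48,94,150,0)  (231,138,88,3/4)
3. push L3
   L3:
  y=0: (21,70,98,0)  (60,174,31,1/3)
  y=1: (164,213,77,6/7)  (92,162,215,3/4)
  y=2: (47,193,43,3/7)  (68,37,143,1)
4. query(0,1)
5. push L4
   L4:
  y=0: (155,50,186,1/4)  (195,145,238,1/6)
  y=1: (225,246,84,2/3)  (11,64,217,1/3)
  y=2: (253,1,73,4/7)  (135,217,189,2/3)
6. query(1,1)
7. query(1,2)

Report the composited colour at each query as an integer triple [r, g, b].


at x=0,y=1 over L1,L2,L3:
L1 α=1/2: [78, 169/2, 111]
L2 α=1/2: [90, 589/4, 163/2]
L3 α=6/7: [1074/7, 5701/28, 1087/14]
rounded: [153, 204, 78]

(1,1) stack=L1,L2,L3,L4; from [0,0,0]:
+L1 (α=1/2) → [215/2, 26, 44]
+L2 (α=1/2) → [563/4, 201/2, 43]
+L3 (α=3/4) → [1667/16, 1173/8, 172]
+L4 (α=1/3) → [585/8, 1429/12, 187]
= [73, 119, 187]

(1,2) stack=L1,L2,L3,L4; from [0,0,0]:
after L1 α=1/2: [60, 101, 15/2]
after L2 α=3/4: [753/4, 515/4, 543/8]
after L3 α=1: [68, 37, 143]
after L4 α=2/3: [338/3, 157, 521/3]
rounded: [113, 157, 174]


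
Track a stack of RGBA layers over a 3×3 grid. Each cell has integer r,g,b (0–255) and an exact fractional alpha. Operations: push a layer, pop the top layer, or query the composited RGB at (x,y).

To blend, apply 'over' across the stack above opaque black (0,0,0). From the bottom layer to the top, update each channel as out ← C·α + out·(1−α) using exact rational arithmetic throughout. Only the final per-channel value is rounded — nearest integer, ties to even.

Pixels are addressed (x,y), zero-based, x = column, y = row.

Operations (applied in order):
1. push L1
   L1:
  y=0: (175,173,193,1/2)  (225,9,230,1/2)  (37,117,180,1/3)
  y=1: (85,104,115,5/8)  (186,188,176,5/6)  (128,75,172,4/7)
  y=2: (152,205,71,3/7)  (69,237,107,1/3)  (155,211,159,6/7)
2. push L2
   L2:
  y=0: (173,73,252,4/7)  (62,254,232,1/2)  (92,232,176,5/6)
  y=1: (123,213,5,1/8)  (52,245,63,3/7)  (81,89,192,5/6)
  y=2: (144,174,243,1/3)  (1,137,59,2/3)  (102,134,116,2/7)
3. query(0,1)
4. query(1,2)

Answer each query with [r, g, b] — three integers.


query (0,1) [L1,L2] — begin 0,0,0
+L1 (α=5/8) → [425/8, 65, 575/8]
+L2 (α=1/8) → [3959/64, 167/2, 4065/64]
= [62, 84, 64]

(1,2) stack=L1,L2; from [0,0,0]:
+L1 (α=1/3) → [23, 79, 107/3]
+L2 (α=2/3) → [25/3, 353/3, 461/9]
rounded: [8, 118, 51]


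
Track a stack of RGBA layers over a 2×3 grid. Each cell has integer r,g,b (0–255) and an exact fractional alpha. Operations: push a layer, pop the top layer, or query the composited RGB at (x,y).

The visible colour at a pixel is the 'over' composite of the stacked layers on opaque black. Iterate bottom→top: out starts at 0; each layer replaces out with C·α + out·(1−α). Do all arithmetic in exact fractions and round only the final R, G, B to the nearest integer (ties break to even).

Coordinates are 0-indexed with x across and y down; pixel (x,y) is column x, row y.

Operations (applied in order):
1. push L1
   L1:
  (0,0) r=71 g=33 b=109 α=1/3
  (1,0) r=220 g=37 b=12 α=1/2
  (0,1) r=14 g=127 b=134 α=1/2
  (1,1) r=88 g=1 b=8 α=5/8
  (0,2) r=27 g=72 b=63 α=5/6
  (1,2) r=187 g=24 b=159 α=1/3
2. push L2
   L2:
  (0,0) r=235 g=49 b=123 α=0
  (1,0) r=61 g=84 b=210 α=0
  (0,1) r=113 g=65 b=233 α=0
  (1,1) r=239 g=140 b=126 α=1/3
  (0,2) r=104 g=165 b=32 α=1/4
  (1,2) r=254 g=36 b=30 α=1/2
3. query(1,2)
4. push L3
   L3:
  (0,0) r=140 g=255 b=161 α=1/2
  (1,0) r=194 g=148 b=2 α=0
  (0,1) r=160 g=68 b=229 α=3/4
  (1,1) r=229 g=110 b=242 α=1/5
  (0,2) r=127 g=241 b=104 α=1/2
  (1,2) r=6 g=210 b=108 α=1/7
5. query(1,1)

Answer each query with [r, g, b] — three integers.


at x=1,y=2 over L1,L2:
L1 α=1/3: [187/3, 8, 53]
L2 α=1/2: [949/6, 22, 83/2]
rounded: [158, 22, 42]

at x=1,y=1 over L1,L2,L3:
after L1 α=5/8: [55, 5/8, 5]
after L2 α=1/3: [349/3, 565/12, 136/3]
after L3 α=1/5: [2083/15, 179/3, 254/3]
rounded: [139, 60, 85]


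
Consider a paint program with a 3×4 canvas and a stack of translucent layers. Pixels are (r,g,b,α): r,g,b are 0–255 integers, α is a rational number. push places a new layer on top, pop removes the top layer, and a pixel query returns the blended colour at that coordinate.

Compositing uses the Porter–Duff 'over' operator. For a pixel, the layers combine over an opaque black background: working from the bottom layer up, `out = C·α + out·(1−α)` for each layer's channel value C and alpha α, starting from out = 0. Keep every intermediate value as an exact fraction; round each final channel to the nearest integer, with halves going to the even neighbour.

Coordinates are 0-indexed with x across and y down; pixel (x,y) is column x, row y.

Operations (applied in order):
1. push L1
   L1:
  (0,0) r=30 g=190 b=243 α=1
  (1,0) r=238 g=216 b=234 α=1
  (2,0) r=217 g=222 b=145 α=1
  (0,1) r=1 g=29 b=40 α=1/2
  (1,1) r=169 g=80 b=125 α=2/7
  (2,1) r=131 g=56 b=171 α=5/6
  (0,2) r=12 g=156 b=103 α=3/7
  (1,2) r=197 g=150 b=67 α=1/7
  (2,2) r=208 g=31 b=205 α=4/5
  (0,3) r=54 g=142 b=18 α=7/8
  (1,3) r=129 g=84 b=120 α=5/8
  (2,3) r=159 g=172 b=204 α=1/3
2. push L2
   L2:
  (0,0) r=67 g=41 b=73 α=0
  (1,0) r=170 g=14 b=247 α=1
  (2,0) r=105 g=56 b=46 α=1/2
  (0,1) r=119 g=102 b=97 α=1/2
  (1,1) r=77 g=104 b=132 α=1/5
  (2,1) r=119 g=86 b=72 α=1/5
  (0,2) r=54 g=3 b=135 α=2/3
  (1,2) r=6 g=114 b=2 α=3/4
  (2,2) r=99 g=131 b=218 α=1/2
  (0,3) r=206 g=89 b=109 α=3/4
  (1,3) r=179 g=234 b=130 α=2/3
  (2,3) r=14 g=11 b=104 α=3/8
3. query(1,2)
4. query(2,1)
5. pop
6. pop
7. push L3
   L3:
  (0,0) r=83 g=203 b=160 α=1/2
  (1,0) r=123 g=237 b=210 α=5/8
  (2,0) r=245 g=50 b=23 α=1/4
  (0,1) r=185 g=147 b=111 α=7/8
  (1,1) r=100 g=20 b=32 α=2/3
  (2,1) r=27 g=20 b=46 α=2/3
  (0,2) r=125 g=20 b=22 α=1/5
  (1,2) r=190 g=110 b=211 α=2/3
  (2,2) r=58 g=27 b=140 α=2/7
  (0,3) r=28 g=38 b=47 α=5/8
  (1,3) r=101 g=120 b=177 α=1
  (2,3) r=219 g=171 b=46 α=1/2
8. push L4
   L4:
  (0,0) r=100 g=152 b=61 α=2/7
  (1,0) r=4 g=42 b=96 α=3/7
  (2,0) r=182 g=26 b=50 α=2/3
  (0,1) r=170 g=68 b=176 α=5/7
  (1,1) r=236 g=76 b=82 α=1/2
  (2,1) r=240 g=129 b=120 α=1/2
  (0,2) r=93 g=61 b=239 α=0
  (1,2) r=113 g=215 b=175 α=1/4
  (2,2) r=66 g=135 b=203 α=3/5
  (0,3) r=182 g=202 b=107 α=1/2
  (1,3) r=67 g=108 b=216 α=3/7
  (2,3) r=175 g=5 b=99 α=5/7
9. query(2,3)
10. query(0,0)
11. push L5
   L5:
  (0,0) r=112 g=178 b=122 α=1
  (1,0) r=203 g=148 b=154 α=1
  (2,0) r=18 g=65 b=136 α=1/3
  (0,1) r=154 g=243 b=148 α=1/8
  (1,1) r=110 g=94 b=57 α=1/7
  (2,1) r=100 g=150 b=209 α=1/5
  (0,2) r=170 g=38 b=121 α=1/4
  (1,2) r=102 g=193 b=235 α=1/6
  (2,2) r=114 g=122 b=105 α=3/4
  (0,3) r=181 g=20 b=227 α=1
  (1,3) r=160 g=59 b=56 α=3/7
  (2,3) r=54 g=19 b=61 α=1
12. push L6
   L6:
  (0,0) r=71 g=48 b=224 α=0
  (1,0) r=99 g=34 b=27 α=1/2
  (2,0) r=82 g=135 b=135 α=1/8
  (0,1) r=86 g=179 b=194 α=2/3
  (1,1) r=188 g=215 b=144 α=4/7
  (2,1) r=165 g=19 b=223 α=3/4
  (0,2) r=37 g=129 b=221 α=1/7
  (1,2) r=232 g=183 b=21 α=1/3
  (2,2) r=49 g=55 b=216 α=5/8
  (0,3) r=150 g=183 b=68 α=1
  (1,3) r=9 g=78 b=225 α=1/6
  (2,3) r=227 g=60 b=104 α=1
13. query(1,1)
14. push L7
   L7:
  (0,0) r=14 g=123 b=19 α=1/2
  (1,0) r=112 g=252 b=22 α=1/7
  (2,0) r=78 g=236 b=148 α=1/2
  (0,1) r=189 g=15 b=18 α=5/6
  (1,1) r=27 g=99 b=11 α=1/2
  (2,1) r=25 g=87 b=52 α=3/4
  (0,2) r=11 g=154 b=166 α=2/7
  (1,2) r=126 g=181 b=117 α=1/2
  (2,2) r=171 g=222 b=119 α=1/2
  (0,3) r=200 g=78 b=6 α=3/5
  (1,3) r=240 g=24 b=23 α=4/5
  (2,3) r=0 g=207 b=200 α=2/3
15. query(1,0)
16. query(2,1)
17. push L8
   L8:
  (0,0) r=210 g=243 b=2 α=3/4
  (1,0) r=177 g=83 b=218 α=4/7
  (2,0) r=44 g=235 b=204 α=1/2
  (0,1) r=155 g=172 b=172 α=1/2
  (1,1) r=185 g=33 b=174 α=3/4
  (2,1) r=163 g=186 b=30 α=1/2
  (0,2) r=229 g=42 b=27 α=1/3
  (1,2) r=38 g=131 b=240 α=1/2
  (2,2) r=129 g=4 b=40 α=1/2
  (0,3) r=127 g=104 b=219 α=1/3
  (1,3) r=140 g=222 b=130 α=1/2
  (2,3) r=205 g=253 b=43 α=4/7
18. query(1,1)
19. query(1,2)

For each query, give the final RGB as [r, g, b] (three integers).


at x=1,y=2 over L1,L2:
+L1 (α=1/7) → [197/7, 150/7, 67/7]
+L2 (α=3/4) → [323/28, 636/7, 109/28]
= [12, 91, 4]

query (2,1) [L1,L2] — begin 0,0,0
+L1 (α=5/6) → [655/6, 140/3, 285/2]
+L2 (α=1/5) → [1667/15, 818/15, 642/5]
= [111, 55, 128]

query (2,3) [L3,L4] — begin 0,0,0
after L3 α=1/2: [219/2, 171/2, 23]
after L4 α=5/7: [1094/7, 28, 541/7]
rounded: [156, 28, 77]

query (0,0) [L3,L4] — begin 0,0,0
L3 α=1/2: [83/2, 203/2, 80]
L4 α=2/7: [815/14, 1623/14, 522/7]
→ [58, 116, 75]

(1,1) stack=L3,L4,L5,L6; from [0,0,0]:
after L3 α=2/3: [200/3, 40/3, 64/3]
after L4 α=1/2: [454/3, 134/3, 155/3]
after L5 α=1/7: [1018/7, 362/7, 367/7]
after L6 α=4/7: [8318/49, 7106/49, 5133/49]
= [170, 145, 105]

query (1,0) [L3,L4,L5,L6,L7] — begin 0,0,0
after L3 α=5/8: [615/8, 1185/8, 525/4]
after L4 α=3/7: [639/14, 1437/14, 813/7]
after L5 α=1: [203, 148, 154]
after L6 α=1/2: [151, 91, 181/2]
after L7 α=1/7: [1018/7, 114, 565/7]
rounded: [145, 114, 81]

query (2,1) [L3,L4,L5,L6,L7] — begin 0,0,0
L3 α=2/3: [18, 40/3, 92/3]
L4 α=1/2: [129, 427/6, 226/3]
L5 α=1/5: [616/5, 1304/15, 1531/15]
L6 α=3/4: [3091/20, 2159/60, 5783/30]
L7 α=3/4: [4591/80, 17819/240, 10463/120]
→ [57, 74, 87]

query (1,1) [L3,L4,L5,L6,L7,L8] — begin 0,0,0
+L3 (α=2/3) → [200/3, 40/3, 64/3]
+L4 (α=1/2) → [454/3, 134/3, 155/3]
+L5 (α=1/7) → [1018/7, 362/7, 367/7]
+L6 (α=4/7) → [8318/49, 7106/49, 5133/49]
+L7 (α=1/2) → [9641/98, 11957/98, 2836/49]
+L8 (α=3/4) → [64031/392, 21659/392, 14207/98]
rounded: [163, 55, 145]

query (1,2) [L3,L4,L5,L6,L7,L8] — begin 0,0,0
after L3 α=2/3: [380/3, 220/3, 422/3]
after L4 α=1/4: [493/4, 435/4, 597/4]
after L5 α=1/6: [2873/24, 2947/24, 3925/24]
after L6 α=1/3: [5657/36, 5143/36, 4177/36]
after L7 α=1/2: [10193/72, 11659/72, 8389/72]
after L8 α=1/2: [12929/144, 21091/144, 25669/144]
→ [90, 146, 178]


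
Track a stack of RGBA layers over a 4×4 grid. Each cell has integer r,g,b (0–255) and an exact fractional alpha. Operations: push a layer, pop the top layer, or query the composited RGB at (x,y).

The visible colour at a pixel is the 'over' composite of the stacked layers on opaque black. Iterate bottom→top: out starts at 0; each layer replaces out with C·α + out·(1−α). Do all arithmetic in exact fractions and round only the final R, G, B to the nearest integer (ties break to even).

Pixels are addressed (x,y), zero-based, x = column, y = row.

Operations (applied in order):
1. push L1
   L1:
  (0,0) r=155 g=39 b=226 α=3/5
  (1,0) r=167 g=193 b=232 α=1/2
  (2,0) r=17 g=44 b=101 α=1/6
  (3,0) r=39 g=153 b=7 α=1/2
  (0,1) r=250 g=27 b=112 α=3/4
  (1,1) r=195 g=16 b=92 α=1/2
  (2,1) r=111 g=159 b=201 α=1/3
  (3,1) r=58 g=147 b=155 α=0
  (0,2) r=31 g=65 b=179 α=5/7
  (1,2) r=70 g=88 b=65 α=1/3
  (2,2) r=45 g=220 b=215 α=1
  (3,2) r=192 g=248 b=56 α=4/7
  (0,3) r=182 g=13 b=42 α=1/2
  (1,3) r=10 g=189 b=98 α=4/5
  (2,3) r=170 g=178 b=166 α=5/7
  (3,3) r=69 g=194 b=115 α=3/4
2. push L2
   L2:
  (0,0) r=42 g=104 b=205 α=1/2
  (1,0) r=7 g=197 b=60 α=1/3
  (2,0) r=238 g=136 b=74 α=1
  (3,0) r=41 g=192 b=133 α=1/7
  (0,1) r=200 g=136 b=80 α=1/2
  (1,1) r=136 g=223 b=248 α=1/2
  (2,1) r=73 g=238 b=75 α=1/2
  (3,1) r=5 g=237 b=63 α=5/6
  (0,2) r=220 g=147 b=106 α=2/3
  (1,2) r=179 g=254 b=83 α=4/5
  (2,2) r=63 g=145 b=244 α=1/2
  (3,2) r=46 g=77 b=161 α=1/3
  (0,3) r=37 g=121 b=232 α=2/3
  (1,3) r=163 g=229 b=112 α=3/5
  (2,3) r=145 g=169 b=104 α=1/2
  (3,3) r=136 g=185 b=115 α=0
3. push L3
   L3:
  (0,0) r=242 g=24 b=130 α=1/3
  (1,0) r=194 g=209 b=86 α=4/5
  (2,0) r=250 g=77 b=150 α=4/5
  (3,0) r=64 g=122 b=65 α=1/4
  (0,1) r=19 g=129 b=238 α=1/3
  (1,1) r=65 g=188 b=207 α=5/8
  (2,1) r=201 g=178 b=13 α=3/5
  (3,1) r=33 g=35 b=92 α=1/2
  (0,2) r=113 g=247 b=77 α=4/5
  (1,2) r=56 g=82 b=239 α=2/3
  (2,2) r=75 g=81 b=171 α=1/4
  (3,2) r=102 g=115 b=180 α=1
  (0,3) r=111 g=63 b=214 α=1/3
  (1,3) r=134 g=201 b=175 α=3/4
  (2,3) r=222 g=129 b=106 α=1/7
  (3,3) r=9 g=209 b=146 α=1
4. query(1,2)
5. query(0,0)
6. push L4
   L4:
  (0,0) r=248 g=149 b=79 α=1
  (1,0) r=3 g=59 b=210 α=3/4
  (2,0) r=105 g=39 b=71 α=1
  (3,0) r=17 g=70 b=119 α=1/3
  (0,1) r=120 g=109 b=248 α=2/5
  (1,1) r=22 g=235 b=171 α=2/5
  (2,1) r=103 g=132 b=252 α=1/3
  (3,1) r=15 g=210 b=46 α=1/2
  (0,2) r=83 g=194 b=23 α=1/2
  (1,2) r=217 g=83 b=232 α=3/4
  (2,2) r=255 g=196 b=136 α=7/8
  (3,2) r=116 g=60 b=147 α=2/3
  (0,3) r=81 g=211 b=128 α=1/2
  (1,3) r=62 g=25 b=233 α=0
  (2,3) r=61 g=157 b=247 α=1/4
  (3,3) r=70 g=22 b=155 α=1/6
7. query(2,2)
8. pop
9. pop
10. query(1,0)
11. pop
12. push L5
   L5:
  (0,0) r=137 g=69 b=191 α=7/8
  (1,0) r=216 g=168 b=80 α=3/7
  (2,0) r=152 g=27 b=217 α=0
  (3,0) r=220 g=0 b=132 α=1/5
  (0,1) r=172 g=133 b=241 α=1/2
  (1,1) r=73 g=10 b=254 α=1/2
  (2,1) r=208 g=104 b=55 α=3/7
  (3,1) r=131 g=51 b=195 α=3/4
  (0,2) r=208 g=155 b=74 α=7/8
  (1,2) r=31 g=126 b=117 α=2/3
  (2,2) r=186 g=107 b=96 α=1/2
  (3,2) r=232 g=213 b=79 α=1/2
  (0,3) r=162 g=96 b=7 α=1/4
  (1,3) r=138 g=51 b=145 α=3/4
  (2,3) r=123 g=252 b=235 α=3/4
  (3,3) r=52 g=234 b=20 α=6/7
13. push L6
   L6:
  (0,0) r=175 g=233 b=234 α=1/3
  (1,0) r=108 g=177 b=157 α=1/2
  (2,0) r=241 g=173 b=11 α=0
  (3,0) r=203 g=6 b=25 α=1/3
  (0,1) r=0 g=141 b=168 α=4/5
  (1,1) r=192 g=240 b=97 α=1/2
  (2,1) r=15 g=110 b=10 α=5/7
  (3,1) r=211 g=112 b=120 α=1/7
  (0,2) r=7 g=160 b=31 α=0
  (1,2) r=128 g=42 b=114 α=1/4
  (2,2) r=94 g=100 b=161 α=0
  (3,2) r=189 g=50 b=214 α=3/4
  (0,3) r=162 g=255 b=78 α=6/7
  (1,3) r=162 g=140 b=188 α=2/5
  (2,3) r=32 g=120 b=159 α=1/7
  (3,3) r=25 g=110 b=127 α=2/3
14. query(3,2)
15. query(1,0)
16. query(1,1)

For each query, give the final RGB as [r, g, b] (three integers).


at x=1,y=2 over L1,L2,L3:
L1 α=1/3: [70/3, 88/3, 65/3]
L2 α=4/5: [2218/15, 3136/15, 1061/15]
L3 α=2/3: [3898/45, 5596/45, 8231/45]
= [87, 124, 183]

(0,0) stack=L1,L2,L3; from [0,0,0]:
+L1 (α=3/5) → [93, 117/5, 678/5]
+L2 (α=1/2) → [135/2, 637/10, 1703/10]
+L3 (α=1/3) → [377/3, 757/15, 2353/15]
→ [126, 50, 157]

(2,2) stack=L1,L2,L3,L4; from [0,0,0]:
+L1 (α=1) → [45, 220, 215]
+L2 (α=1/2) → [54, 365/2, 459/2]
+L3 (α=1/4) → [237/4, 1257/8, 1719/8]
+L4 (α=7/8) → [7377/32, 12233/64, 9335/64]
→ [231, 191, 146]

at x=1,y=0 over L1,L2:
+L1 (α=1/2) → [167/2, 193/2, 116]
+L2 (α=1/3) → [58, 130, 292/3]
→ [58, 130, 97]

(3,2) stack=L1,L5,L6; from [0,0,0]:
+L1 (α=4/7) → [768/7, 992/7, 32]
+L5 (α=1/2) → [1196/7, 2483/14, 111/2]
+L6 (α=3/4) → [5165/28, 4583/56, 1395/8]
= [184, 82, 174]

(1,0) stack=L1,L5,L6; from [0,0,0]:
+L1 (α=1/2) → [167/2, 193/2, 116]
+L5 (α=3/7) → [982/7, 890/7, 704/7]
+L6 (α=1/2) → [869/7, 2129/14, 1803/14]
→ [124, 152, 129]

(1,1) stack=L1,L5,L6; from [0,0,0]:
L1 α=1/2: [195/2, 8, 46]
L5 α=1/2: [341/4, 9, 150]
L6 α=1/2: [1109/8, 249/2, 247/2]
→ [139, 124, 124]
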